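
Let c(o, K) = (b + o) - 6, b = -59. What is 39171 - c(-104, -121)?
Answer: 39340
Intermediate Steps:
c(o, K) = -65 + o (c(o, K) = (-59 + o) - 6 = -65 + o)
39171 - c(-104, -121) = 39171 - (-65 - 104) = 39171 - 1*(-169) = 39171 + 169 = 39340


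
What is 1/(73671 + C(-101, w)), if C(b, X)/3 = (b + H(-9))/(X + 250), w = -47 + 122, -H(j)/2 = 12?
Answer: 13/957708 ≈ 1.3574e-5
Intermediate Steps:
H(j) = -24 (H(j) = -2*12 = -24)
w = 75
C(b, X) = 3*(-24 + b)/(250 + X) (C(b, X) = 3*((b - 24)/(X + 250)) = 3*((-24 + b)/(250 + X)) = 3*(-24 + b)/(250 + X))
1/(73671 + C(-101, w)) = 1/(73671 + 3*(-24 - 101)/(250 + 75)) = 1/(73671 + 3*(-125)/325) = 1/(73671 + 3*(1/325)*(-125)) = 1/(73671 - 15/13) = 1/(957708/13) = 13/957708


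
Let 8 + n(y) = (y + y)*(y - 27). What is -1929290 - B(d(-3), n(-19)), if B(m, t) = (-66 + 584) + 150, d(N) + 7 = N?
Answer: -1929958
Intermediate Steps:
d(N) = -7 + N
n(y) = -8 + 2*y*(-27 + y) (n(y) = -8 + (y + y)*(y - 27) = -8 + (2*y)*(-27 + y) = -8 + 2*y*(-27 + y))
B(m, t) = 668 (B(m, t) = 518 + 150 = 668)
-1929290 - B(d(-3), n(-19)) = -1929290 - 1*668 = -1929290 - 668 = -1929958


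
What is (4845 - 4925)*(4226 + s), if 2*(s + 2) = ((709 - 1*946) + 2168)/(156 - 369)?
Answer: -71899720/213 ≈ -3.3756e+5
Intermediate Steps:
s = -2783/426 (s = -2 + (((709 - 1*946) + 2168)/(156 - 369))/2 = -2 + (((709 - 946) + 2168)/(-213))/2 = -2 + ((-237 + 2168)*(-1/213))/2 = -2 + (1931*(-1/213))/2 = -2 + (½)*(-1931/213) = -2 - 1931/426 = -2783/426 ≈ -6.5329)
(4845 - 4925)*(4226 + s) = (4845 - 4925)*(4226 - 2783/426) = -80*1797493/426 = -71899720/213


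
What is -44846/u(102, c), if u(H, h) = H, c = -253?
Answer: -1319/3 ≈ -439.67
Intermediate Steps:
-44846/u(102, c) = -44846/102 = -44846*1/102 = -1319/3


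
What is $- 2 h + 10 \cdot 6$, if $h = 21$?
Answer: $18$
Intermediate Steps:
$- 2 h + 10 \cdot 6 = \left(-2\right) 21 + 10 \cdot 6 = -42 + 60 = 18$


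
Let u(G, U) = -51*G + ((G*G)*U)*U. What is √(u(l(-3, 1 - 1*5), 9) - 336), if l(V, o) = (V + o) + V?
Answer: √8274 ≈ 90.962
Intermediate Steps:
l(V, o) = o + 2*V
u(G, U) = -51*G + G²*U² (u(G, U) = -51*G + (G²*U)*U = -51*G + (U*G²)*U = -51*G + G²*U²)
√(u(l(-3, 1 - 1*5), 9) - 336) = √(((1 - 1*5) + 2*(-3))*(-51 + ((1 - 1*5) + 2*(-3))*9²) - 336) = √(((1 - 5) - 6)*(-51 + ((1 - 5) - 6)*81) - 336) = √((-4 - 6)*(-51 + (-4 - 6)*81) - 336) = √(-10*(-51 - 10*81) - 336) = √(-10*(-51 - 810) - 336) = √(-10*(-861) - 336) = √(8610 - 336) = √8274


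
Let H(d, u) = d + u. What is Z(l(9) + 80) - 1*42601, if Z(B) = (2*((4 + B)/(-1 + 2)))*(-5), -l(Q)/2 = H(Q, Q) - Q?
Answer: -43261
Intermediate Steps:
l(Q) = -2*Q (l(Q) = -2*((Q + Q) - Q) = -2*(2*Q - Q) = -2*Q)
Z(B) = -40 - 10*B (Z(B) = (2*((4 + B)/1))*(-5) = (2*((4 + B)*1))*(-5) = (2*(4 + B))*(-5) = (8 + 2*B)*(-5) = -40 - 10*B)
Z(l(9) + 80) - 1*42601 = (-40 - 10*(-2*9 + 80)) - 1*42601 = (-40 - 10*(-18 + 80)) - 42601 = (-40 - 10*62) - 42601 = (-40 - 620) - 42601 = -660 - 42601 = -43261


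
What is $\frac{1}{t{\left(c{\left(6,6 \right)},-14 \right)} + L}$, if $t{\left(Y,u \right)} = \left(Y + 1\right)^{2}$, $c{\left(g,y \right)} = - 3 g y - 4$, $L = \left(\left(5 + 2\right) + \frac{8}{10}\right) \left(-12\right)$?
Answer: $\frac{5}{61137} \approx 8.1784 \cdot 10^{-5}$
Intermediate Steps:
$L = - \frac{468}{5}$ ($L = \left(7 + 8 \cdot \frac{1}{10}\right) \left(-12\right) = \left(7 + \frac{4}{5}\right) \left(-12\right) = \frac{39}{5} \left(-12\right) = - \frac{468}{5} \approx -93.6$)
$c{\left(g,y \right)} = -4 - 3 g y$ ($c{\left(g,y \right)} = - 3 g y - 4 = -4 - 3 g y$)
$t{\left(Y,u \right)} = \left(1 + Y\right)^{2}$
$\frac{1}{t{\left(c{\left(6,6 \right)},-14 \right)} + L} = \frac{1}{\left(1 - \left(4 + 18 \cdot 6\right)\right)^{2} - \frac{468}{5}} = \frac{1}{\left(1 - 112\right)^{2} - \frac{468}{5}} = \frac{1}{\left(-111\right)^{2} - \frac{468}{5}} = \frac{1}{12321 - \frac{468}{5}} = \frac{1}{\frac{61137}{5}} = \frac{5}{61137}$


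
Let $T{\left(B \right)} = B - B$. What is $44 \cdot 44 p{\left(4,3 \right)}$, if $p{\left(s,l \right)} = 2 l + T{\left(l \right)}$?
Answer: $11616$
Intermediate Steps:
$T{\left(B \right)} = 0$
$p{\left(s,l \right)} = 2 l$ ($p{\left(s,l \right)} = 2 l + 0 = 2 l$)
$44 \cdot 44 p{\left(4,3 \right)} = 44 \cdot 44 \cdot 2 \cdot 3 = 1936 \cdot 6 = 11616$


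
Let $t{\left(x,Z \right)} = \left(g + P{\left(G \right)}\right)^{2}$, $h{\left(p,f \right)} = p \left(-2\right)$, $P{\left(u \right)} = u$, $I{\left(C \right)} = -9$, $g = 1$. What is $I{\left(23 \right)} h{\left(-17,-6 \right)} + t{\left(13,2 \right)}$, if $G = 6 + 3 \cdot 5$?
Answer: $178$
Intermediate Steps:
$G = 21$ ($G = 6 + 15 = 21$)
$h{\left(p,f \right)} = - 2 p$
$t{\left(x,Z \right)} = 484$ ($t{\left(x,Z \right)} = \left(1 + 21\right)^{2} = 22^{2} = 484$)
$I{\left(23 \right)} h{\left(-17,-6 \right)} + t{\left(13,2 \right)} = - 9 \left(\left(-2\right) \left(-17\right)\right) + 484 = \left(-9\right) 34 + 484 = -306 + 484 = 178$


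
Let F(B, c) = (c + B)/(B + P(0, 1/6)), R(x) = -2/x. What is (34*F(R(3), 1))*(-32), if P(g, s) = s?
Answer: 2176/3 ≈ 725.33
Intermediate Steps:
F(B, c) = (B + c)/(⅙ + B) (F(B, c) = (c + B)/(B + 1/6) = (B + c)/(B + ⅙) = (B + c)/(⅙ + B))
(34*F(R(3), 1))*(-32) = (34*(6*(-2/3 + 1)/(1 + 6*(-2/3))))*(-32) = (34*(6*(-2*⅓ + 1)/(1 + 6*(-2*⅓))))*(-32) = (34*(6*(-⅔ + 1)/(1 + 6*(-⅔))))*(-32) = (34*(6*(⅓)/(1 - 4)))*(-32) = (34*(6*(⅓)/(-3)))*(-32) = (34*(6*(-⅓)*(⅓)))*(-32) = (34*(-⅔))*(-32) = -68/3*(-32) = 2176/3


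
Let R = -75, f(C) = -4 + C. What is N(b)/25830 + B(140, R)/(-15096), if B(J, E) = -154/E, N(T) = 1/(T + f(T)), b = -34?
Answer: -798709/5848945200 ≈ -0.00013656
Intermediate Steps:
N(T) = 1/(-4 + 2*T) (N(T) = 1/(T + (-4 + T)) = 1/(-4 + 2*T))
N(b)/25830 + B(140, R)/(-15096) = (1/(2*(-2 - 34)))/25830 - 154/(-75)/(-15096) = ((½)/(-36))*(1/25830) - 154*(-1/75)*(-1/15096) = ((½)*(-1/36))*(1/25830) + (154/75)*(-1/15096) = -1/72*1/25830 - 77/566100 = -1/1859760 - 77/566100 = -798709/5848945200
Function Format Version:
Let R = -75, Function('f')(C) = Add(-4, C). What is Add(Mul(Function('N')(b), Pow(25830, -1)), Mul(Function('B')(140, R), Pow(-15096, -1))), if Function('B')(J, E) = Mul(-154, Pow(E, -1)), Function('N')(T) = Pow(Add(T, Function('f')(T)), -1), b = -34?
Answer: Rational(-798709, 5848945200) ≈ -0.00013656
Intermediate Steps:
Function('N')(T) = Pow(Add(-4, Mul(2, T)), -1) (Function('N')(T) = Pow(Add(T, Add(-4, T)), -1) = Pow(Add(-4, Mul(2, T)), -1))
Add(Mul(Function('N')(b), Pow(25830, -1)), Mul(Function('B')(140, R), Pow(-15096, -1))) = Add(Mul(Mul(Rational(1, 2), Pow(Add(-2, -34), -1)), Pow(25830, -1)), Mul(Mul(-154, Pow(-75, -1)), Pow(-15096, -1))) = Add(Mul(Mul(Rational(1, 2), Pow(-36, -1)), Rational(1, 25830)), Mul(Mul(-154, Rational(-1, 75)), Rational(-1, 15096))) = Add(Mul(Mul(Rational(1, 2), Rational(-1, 36)), Rational(1, 25830)), Mul(Rational(154, 75), Rational(-1, 15096))) = Add(Mul(Rational(-1, 72), Rational(1, 25830)), Rational(-77, 566100)) = Add(Rational(-1, 1859760), Rational(-77, 566100)) = Rational(-798709, 5848945200)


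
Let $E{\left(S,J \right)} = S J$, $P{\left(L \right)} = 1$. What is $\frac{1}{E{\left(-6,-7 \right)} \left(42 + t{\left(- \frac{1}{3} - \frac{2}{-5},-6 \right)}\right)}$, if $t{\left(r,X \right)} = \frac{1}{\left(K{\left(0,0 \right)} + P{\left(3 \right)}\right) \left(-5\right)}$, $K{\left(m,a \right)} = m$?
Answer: $\frac{5}{8778} \approx 0.00056961$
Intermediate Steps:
$E{\left(S,J \right)} = J S$
$t{\left(r,X \right)} = - \frac{1}{5}$ ($t{\left(r,X \right)} = \frac{1}{\left(0 + 1\right) \left(-5\right)} = \frac{1}{1 \left(-5\right)} = \frac{1}{-5} = - \frac{1}{5}$)
$\frac{1}{E{\left(-6,-7 \right)} \left(42 + t{\left(- \frac{1}{3} - \frac{2}{-5},-6 \right)}\right)} = \frac{1}{\left(-7\right) \left(-6\right) \left(42 - \frac{1}{5}\right)} = \frac{1}{42 \cdot \frac{209}{5}} = \frac{1}{\frac{8778}{5}} = \frac{5}{8778}$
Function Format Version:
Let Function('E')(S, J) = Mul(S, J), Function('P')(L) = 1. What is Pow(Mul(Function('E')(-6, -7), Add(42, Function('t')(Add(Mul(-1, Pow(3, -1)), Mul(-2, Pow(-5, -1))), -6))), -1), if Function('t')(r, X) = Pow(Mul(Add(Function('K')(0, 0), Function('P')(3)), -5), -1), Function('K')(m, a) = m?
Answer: Rational(5, 8778) ≈ 0.00056961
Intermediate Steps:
Function('E')(S, J) = Mul(J, S)
Function('t')(r, X) = Rational(-1, 5) (Function('t')(r, X) = Pow(Mul(Add(0, 1), -5), -1) = Pow(Mul(1, -5), -1) = Pow(-5, -1) = Rational(-1, 5))
Pow(Mul(Function('E')(-6, -7), Add(42, Function('t')(Add(Mul(-1, Pow(3, -1)), Mul(-2, Pow(-5, -1))), -6))), -1) = Pow(Mul(Mul(-7, -6), Add(42, Rational(-1, 5))), -1) = Pow(Mul(42, Rational(209, 5)), -1) = Pow(Rational(8778, 5), -1) = Rational(5, 8778)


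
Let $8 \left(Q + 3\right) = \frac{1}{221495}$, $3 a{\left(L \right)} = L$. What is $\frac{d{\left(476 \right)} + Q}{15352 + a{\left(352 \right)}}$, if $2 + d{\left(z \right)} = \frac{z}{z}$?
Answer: $- \frac{21263517}{82233119680} \approx -0.00025858$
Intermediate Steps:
$d{\left(z \right)} = -1$ ($d{\left(z \right)} = -2 + \frac{z}{z} = -2 + 1 = -1$)
$a{\left(L \right)} = \frac{L}{3}$
$Q = - \frac{5315879}{1771960}$ ($Q = -3 + \frac{1}{8 \cdot 221495} = -3 + \frac{1}{8} \cdot \frac{1}{221495} = -3 + \frac{1}{1771960} = - \frac{5315879}{1771960} \approx -3.0$)
$\frac{d{\left(476 \right)} + Q}{15352 + a{\left(352 \right)}} = \frac{-1 - \frac{5315879}{1771960}}{15352 + \frac{1}{3} \cdot 352} = - \frac{7087839}{1771960 \left(15352 + \frac{352}{3}\right)} = - \frac{7087839}{1771960 \cdot \frac{46408}{3}} = \left(- \frac{7087839}{1771960}\right) \frac{3}{46408} = - \frac{21263517}{82233119680}$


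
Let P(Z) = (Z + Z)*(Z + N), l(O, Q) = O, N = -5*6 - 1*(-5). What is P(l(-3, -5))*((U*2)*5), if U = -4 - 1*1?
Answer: -8400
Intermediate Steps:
N = -25 (N = -30 + 5 = -25)
U = -5 (U = -4 - 1 = -5)
P(Z) = 2*Z*(-25 + Z) (P(Z) = (Z + Z)*(Z - 25) = (2*Z)*(-25 + Z) = 2*Z*(-25 + Z))
P(l(-3, -5))*((U*2)*5) = (2*(-3)*(-25 - 3))*(-5*2*5) = (2*(-3)*(-28))*(-10*5) = 168*(-50) = -8400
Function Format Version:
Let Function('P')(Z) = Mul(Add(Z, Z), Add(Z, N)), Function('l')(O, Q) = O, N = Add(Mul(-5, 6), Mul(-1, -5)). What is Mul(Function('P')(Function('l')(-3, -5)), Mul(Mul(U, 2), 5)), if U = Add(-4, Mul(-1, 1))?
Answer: -8400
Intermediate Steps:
N = -25 (N = Add(-30, 5) = -25)
U = -5 (U = Add(-4, -1) = -5)
Function('P')(Z) = Mul(2, Z, Add(-25, Z)) (Function('P')(Z) = Mul(Add(Z, Z), Add(Z, -25)) = Mul(Mul(2, Z), Add(-25, Z)) = Mul(2, Z, Add(-25, Z)))
Mul(Function('P')(Function('l')(-3, -5)), Mul(Mul(U, 2), 5)) = Mul(Mul(2, -3, Add(-25, -3)), Mul(Mul(-5, 2), 5)) = Mul(Mul(2, -3, -28), Mul(-10, 5)) = Mul(168, -50) = -8400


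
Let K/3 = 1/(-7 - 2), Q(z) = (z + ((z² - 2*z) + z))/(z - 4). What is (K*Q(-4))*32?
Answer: 64/3 ≈ 21.333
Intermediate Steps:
Q(z) = z²/(-4 + z) (Q(z) = (z + (z² - z))/(-4 + z) = z²/(-4 + z))
K = -⅓ (K = 3/(-7 - 2) = 3/(-9) = 3*(-⅑) = -⅓ ≈ -0.33333)
(K*Q(-4))*32 = -(-4)²/(3*(-4 - 4))*32 = -16/(3*(-8))*32 = -16*(-1)/(3*8)*32 = -⅓*(-2)*32 = (⅔)*32 = 64/3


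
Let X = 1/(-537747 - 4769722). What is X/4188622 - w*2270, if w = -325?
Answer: 16400906540921454499/22230981417718 ≈ 7.3775e+5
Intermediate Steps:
X = -1/5307469 (X = 1/(-5307469) = -1/5307469 ≈ -1.8841e-7)
X/4188622 - w*2270 = -1/5307469/4188622 - (-325)*2270 = -1/5307469*1/4188622 - 1*(-737750) = -1/22230981417718 + 737750 = 16400906540921454499/22230981417718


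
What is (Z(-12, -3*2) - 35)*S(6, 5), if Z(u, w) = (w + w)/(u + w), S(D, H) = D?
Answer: -206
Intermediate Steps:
Z(u, w) = 2*w/(u + w) (Z(u, w) = (2*w)/(u + w) = 2*w/(u + w))
(Z(-12, -3*2) - 35)*S(6, 5) = (2*(-3*2)/(-12 - 3*2) - 35)*6 = (2*(-6)/(-12 - 6) - 35)*6 = (2*(-6)/(-18) - 35)*6 = (2*(-6)*(-1/18) - 35)*6 = (2/3 - 35)*6 = -103/3*6 = -206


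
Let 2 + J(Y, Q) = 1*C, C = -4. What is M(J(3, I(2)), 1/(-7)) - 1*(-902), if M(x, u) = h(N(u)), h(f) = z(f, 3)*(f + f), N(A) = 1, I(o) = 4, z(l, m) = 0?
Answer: 902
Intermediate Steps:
J(Y, Q) = -6 (J(Y, Q) = -2 + 1*(-4) = -2 - 4 = -6)
h(f) = 0 (h(f) = 0*(f + f) = 0*(2*f) = 0)
M(x, u) = 0
M(J(3, I(2)), 1/(-7)) - 1*(-902) = 0 - 1*(-902) = 0 + 902 = 902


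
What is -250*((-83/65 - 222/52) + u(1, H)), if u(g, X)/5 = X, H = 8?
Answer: -111975/13 ≈ -8613.5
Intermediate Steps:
u(g, X) = 5*X
-250*((-83/65 - 222/52) + u(1, H)) = -250*((-83/65 - 222/52) + 5*8) = -250*((-83*1/65 - 222*1/52) + 40) = -250*((-83/65 - 111/26) + 40) = -250*(-721/130 + 40) = -250*4479/130 = -111975/13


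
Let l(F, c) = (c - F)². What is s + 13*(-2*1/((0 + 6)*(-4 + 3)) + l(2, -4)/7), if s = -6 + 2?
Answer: 1411/21 ≈ 67.190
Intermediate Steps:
s = -4
s + 13*(-2*1/((0 + 6)*(-4 + 3)) + l(2, -4)/7) = -4 + 13*(-2*1/((0 + 6)*(-4 + 3)) + (2 - 1*(-4))²/7) = -4 + 13*(-2/((-1*6)) + (2 + 4)²*(⅐)) = -4 + 13*(-2/(-6) + 6²*(⅐)) = -4 + 13*(-2*(-⅙) + 36*(⅐)) = -4 + 13*(⅓ + 36/7) = -4 + 13*(115/21) = -4 + 1495/21 = 1411/21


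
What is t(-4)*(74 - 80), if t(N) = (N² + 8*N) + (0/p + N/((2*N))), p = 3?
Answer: 93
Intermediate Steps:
t(N) = ½ + N² + 8*N (t(N) = (N² + 8*N) + (0/3 + N/((2*N))) = (N² + 8*N) + (0*(⅓) + N*(1/(2*N))) = (N² + 8*N) + (0 + ½) = (N² + 8*N) + ½ = ½ + N² + 8*N)
t(-4)*(74 - 80) = (½ + (-4)² + 8*(-4))*(74 - 80) = (½ + 16 - 32)*(-6) = -31/2*(-6) = 93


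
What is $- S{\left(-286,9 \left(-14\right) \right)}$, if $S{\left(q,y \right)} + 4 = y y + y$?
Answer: $-15746$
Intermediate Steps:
$S{\left(q,y \right)} = -4 + y + y^{2}$ ($S{\left(q,y \right)} = -4 + \left(y y + y\right) = -4 + \left(y^{2} + y\right) = -4 + \left(y + y^{2}\right) = -4 + y + y^{2}$)
$- S{\left(-286,9 \left(-14\right) \right)} = - (-4 + 9 \left(-14\right) + \left(9 \left(-14\right)\right)^{2}) = - (-4 - 126 + \left(-126\right)^{2}) = - (-4 - 126 + 15876) = \left(-1\right) 15746 = -15746$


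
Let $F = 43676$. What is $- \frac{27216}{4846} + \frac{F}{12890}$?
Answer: $- \frac{34790086}{15616235} \approx -2.2278$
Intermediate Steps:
$- \frac{27216}{4846} + \frac{F}{12890} = - \frac{27216}{4846} + \frac{43676}{12890} = \left(-27216\right) \frac{1}{4846} + 43676 \cdot \frac{1}{12890} = - \frac{13608}{2423} + \frac{21838}{6445} = - \frac{34790086}{15616235}$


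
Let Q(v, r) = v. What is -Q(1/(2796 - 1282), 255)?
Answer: -1/1514 ≈ -0.00066050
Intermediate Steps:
-Q(1/(2796 - 1282), 255) = -1/(2796 - 1282) = -1/1514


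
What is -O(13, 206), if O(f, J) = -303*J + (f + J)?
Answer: 62199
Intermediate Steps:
O(f, J) = f - 302*J (O(f, J) = -303*J + (J + f) = f - 302*J)
-O(13, 206) = -(13 - 302*206) = -(13 - 62212) = -1*(-62199) = 62199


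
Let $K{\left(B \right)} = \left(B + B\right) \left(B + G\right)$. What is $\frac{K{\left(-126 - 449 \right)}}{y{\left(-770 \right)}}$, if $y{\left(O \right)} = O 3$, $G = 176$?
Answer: $- \frac{2185}{11} \approx -198.64$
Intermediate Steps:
$y{\left(O \right)} = 3 O$
$K{\left(B \right)} = 2 B \left(176 + B\right)$ ($K{\left(B \right)} = \left(B + B\right) \left(B + 176\right) = 2 B \left(176 + B\right)$)
$\frac{K{\left(-126 - 449 \right)}}{y{\left(-770 \right)}} = \frac{2 \left(-126 - 449\right) \left(176 - 575\right)}{3 \left(-770\right)} = \frac{2 \left(-575\right) \left(176 - 575\right)}{-2310} = 2 \left(-575\right) \left(-399\right) \left(- \frac{1}{2310}\right) = 458850 \left(- \frac{1}{2310}\right) = - \frac{2185}{11}$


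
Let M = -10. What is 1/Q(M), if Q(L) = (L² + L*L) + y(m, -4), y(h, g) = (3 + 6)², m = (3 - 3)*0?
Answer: 1/281 ≈ 0.0035587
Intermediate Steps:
m = 0 (m = 0*0 = 0)
y(h, g) = 81 (y(h, g) = 9² = 81)
Q(L) = 81 + 2*L² (Q(L) = (L² + L*L) + 81 = (L² + L²) + 81 = 2*L² + 81 = 81 + 2*L²)
1/Q(M) = 1/(81 + 2*(-10)²) = 1/(81 + 2*100) = 1/(81 + 200) = 1/281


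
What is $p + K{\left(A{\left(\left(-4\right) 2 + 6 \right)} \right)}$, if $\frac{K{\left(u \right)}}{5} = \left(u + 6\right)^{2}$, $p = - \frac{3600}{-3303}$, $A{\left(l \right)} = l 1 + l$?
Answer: $\frac{7740}{367} \approx 21.09$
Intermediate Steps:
$A{\left(l \right)} = 2 l$ ($A{\left(l \right)} = l + l = 2 l$)
$p = \frac{400}{367}$ ($p = \left(-3600\right) \left(- \frac{1}{3303}\right) = \frac{400}{367} \approx 1.0899$)
$K{\left(u \right)} = 5 \left(6 + u\right)^{2}$ ($K{\left(u \right)} = 5 \left(u + 6\right)^{2} = 5 \left(6 + u\right)^{2}$)
$p + K{\left(A{\left(\left(-4\right) 2 + 6 \right)} \right)} = \frac{400}{367} + 5 \left(6 + 2 \left(\left(-4\right) 2 + 6\right)\right)^{2} = \frac{400}{367} + 5 \left(6 + 2 \left(-8 + 6\right)\right)^{2} = \frac{400}{367} + 5 \left(6 + 2 \left(-2\right)\right)^{2} = \frac{400}{367} + 5 \left(6 - 4\right)^{2} = \frac{400}{367} + 5 \cdot 2^{2} = \frac{400}{367} + 5 \cdot 4 = \frac{400}{367} + 20 = \frac{7740}{367}$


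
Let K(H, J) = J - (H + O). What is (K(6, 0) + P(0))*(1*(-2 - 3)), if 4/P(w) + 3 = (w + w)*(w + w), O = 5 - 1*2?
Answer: 155/3 ≈ 51.667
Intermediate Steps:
O = 3 (O = 5 - 2 = 3)
P(w) = 4/(-3 + 4*w²) (P(w) = 4/(-3 + (w + w)*(w + w)) = 4/(-3 + (2*w)*(2*w)) = 4/(-3 + 4*w²))
K(H, J) = -3 + J - H (K(H, J) = J - (H + 3) = J - (3 + H) = J + (-3 - H) = -3 + J - H)
(K(6, 0) + P(0))*(1*(-2 - 3)) = ((-3 + 0 - 1*6) + 4/(-3 + 4*0²))*(1*(-2 - 3)) = ((-3 + 0 - 6) + 4/(-3 + 4*0))*(1*(-5)) = (-9 + 4/(-3 + 0))*(-5) = (-9 + 4/(-3))*(-5) = (-9 + 4*(-⅓))*(-5) = (-9 - 4/3)*(-5) = -31/3*(-5) = 155/3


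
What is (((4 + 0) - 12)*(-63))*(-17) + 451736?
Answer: 443168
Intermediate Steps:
(((4 + 0) - 12)*(-63))*(-17) + 451736 = ((4 - 12)*(-63))*(-17) + 451736 = -8*(-63)*(-17) + 451736 = 504*(-17) + 451736 = -8568 + 451736 = 443168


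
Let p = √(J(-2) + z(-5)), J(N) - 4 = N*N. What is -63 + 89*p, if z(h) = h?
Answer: -63 + 89*√3 ≈ 91.152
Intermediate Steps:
J(N) = 4 + N² (J(N) = 4 + N*N = 4 + N²)
p = √3 (p = √((4 + (-2)²) - 5) = √((4 + 4) - 5) = √(8 - 5) = √3 ≈ 1.7320)
-63 + 89*p = -63 + 89*√3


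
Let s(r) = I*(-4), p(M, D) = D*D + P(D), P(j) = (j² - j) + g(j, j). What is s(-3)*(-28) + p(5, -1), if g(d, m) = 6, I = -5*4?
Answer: -2231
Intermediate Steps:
I = -20
P(j) = 6 + j² - j (P(j) = (j² - j) + 6 = 6 + j² - j)
p(M, D) = 6 - D + 2*D² (p(M, D) = D*D + (6 + D² - D) = D² + (6 + D² - D) = 6 - D + 2*D²)
s(r) = 80 (s(r) = -20*(-4) = 80)
s(-3)*(-28) + p(5, -1) = 80*(-28) + (6 - 1*(-1) + 2*(-1)²) = -2240 + (6 + 1 + 2*1) = -2240 + (6 + 1 + 2) = -2240 + 9 = -2231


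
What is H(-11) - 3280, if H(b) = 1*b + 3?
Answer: -3288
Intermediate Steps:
H(b) = 3 + b (H(b) = b + 3 = 3 + b)
H(-11) - 3280 = (3 - 11) - 3280 = -8 - 3280 = -3288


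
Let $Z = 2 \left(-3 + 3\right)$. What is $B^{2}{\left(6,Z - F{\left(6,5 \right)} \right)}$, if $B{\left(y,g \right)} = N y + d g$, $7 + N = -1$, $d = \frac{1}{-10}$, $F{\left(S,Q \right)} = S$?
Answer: $\frac{56169}{25} \approx 2246.8$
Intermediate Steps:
$Z = 0$ ($Z = 2 \cdot 0 = 0$)
$d = - \frac{1}{10} \approx -0.1$
$N = -8$ ($N = -7 - 1 = -8$)
$B{\left(y,g \right)} = - 8 y - \frac{g}{10}$
$B^{2}{\left(6,Z - F{\left(6,5 \right)} \right)} = \left(\left(-8\right) 6 - \frac{0 - 6}{10}\right)^{2} = \left(-48 - \frac{0 - 6}{10}\right)^{2} = \left(-48 - - \frac{3}{5}\right)^{2} = \left(-48 + \frac{3}{5}\right)^{2} = \left(- \frac{237}{5}\right)^{2} = \frac{56169}{25}$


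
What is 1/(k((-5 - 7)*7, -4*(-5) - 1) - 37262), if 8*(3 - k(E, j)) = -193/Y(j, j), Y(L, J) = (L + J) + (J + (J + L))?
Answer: -760/28316647 ≈ -2.6839e-5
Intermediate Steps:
Y(L, J) = 2*L + 3*J (Y(L, J) = (J + L) + (L + 2*J) = 2*L + 3*J)
k(E, j) = 3 + 193/(40*j) (k(E, j) = 3 - (-193)/(8*(2*j + 3*j)) = 3 - (-193)/(8*(5*j)) = 3 - (-193)*1/(5*j)/8 = 3 - (-193)/(40*j) = 3 + 193/(40*j))
1/(k((-5 - 7)*7, -4*(-5) - 1) - 37262) = 1/((3 + 193/(40*(-4*(-5) - 1))) - 37262) = 1/((3 + 193/(40*(20 - 1))) - 37262) = 1/((3 + (193/40)/19) - 37262) = 1/((3 + (193/40)*(1/19)) - 37262) = 1/((3 + 193/760) - 37262) = 1/(2473/760 - 37262) = 1/(-28316647/760) = -760/28316647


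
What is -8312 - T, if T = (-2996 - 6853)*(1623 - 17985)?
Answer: -161157650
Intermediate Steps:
T = 161149338 (T = -9849*(-16362) = 161149338)
-8312 - T = -8312 - 1*161149338 = -8312 - 161149338 = -161157650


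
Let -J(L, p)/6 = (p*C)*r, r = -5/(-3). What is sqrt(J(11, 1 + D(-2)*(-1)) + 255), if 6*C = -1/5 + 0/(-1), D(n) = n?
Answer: 16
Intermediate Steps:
r = 5/3 (r = -5*(-1/3) = 5/3 ≈ 1.6667)
C = -1/30 (C = (-1/5 + 0/(-1))/6 = (-1*1/5 + 0*(-1))/6 = (-1/5 + 0)/6 = (1/6)*(-1/5) = -1/30 ≈ -0.033333)
J(L, p) = p/3 (J(L, p) = -6*p*(-1/30)*5/3 = -6*(-p/30)*5/3 = -(-1)*p/3 = p/3)
sqrt(J(11, 1 + D(-2)*(-1)) + 255) = sqrt((1 - 2*(-1))/3 + 255) = sqrt((1 + 2)/3 + 255) = sqrt((1/3)*3 + 255) = sqrt(1 + 255) = sqrt(256) = 16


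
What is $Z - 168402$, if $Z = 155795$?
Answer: $-12607$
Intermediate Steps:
$Z - 168402 = 155795 - 168402 = -12607$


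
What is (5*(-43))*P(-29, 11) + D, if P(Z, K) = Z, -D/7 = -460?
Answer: 9455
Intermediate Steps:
D = 3220 (D = -7*(-460) = 3220)
(5*(-43))*P(-29, 11) + D = (5*(-43))*(-29) + 3220 = -215*(-29) + 3220 = 6235 + 3220 = 9455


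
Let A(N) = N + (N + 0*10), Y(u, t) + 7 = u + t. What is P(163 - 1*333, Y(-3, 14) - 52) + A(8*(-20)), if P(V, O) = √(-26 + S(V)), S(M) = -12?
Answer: -320 + I*√38 ≈ -320.0 + 6.1644*I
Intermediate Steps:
Y(u, t) = -7 + t + u (Y(u, t) = -7 + (u + t) = -7 + (t + u) = -7 + t + u)
A(N) = 2*N (A(N) = N + (N + 0) = N + N = 2*N)
P(V, O) = I*√38 (P(V, O) = √(-26 - 12) = √(-38) = I*√38)
P(163 - 1*333, Y(-3, 14) - 52) + A(8*(-20)) = I*√38 + 2*(8*(-20)) = I*√38 + 2*(-160) = I*√38 - 320 = -320 + I*√38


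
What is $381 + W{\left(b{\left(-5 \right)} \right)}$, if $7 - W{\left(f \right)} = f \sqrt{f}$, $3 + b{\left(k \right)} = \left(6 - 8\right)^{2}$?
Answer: $387$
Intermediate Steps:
$b{\left(k \right)} = 1$ ($b{\left(k \right)} = -3 + \left(6 - 8\right)^{2} = -3 + \left(-2\right)^{2} = -3 + 4 = 1$)
$W{\left(f \right)} = 7 - f^{\frac{3}{2}}$ ($W{\left(f \right)} = 7 - f \sqrt{f} = 7 - f^{\frac{3}{2}}$)
$381 + W{\left(b{\left(-5 \right)} \right)} = 381 + \left(7 - 1^{\frac{3}{2}}\right) = 381 + \left(7 - 1\right) = 381 + 6 = 387$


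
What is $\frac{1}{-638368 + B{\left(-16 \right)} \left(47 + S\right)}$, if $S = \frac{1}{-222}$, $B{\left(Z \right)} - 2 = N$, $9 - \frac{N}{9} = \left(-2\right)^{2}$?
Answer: $- \frac{222}{141227345} \approx -1.5719 \cdot 10^{-6}$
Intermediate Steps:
$N = 45$ ($N = 81 - 9 \left(-2\right)^{2} = 81 - 36 = 45$)
$B{\left(Z \right)} = 47$ ($B{\left(Z \right)} = 2 + 45 = 47$)
$S = - \frac{1}{222} \approx -0.0045045$
$\frac{1}{-638368 + B{\left(-16 \right)} \left(47 + S\right)} = \frac{1}{-638368 + 47 \left(47 - \frac{1}{222}\right)} = \frac{1}{-638368 + 47 \cdot \frac{10433}{222}} = \frac{1}{-638368 + \frac{490351}{222}} = \frac{1}{- \frac{141227345}{222}} = - \frac{222}{141227345}$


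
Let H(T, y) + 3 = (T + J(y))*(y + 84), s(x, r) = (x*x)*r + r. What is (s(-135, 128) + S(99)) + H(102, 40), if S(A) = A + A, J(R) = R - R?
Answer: 2345771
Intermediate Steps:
J(R) = 0
S(A) = 2*A
s(x, r) = r + r*x² (s(x, r) = x²*r + r = r*x² + r = r + r*x²)
H(T, y) = -3 + T*(84 + y) (H(T, y) = -3 + (T + 0)*(y + 84) = -3 + T*(84 + y))
(s(-135, 128) + S(99)) + H(102, 40) = (128*(1 + (-135)²) + 2*99) + (-3 + 84*102 + 102*40) = (128*(1 + 18225) + 198) + (-3 + 8568 + 4080) = (128*18226 + 198) + 12645 = (2332928 + 198) + 12645 = 2333126 + 12645 = 2345771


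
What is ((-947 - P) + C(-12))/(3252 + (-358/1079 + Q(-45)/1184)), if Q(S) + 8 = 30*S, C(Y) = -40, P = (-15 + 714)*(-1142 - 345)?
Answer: 221104433056/692109653 ≈ 319.46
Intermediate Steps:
P = -1039413 (P = 699*(-1487) = -1039413)
Q(S) = -8 + 30*S
((-947 - P) + C(-12))/(3252 + (-358/1079 + Q(-45)/1184)) = ((-947 - 1*(-1039413)) - 40)/(3252 + (-358/1079 + (-8 + 30*(-45))/1184)) = ((-947 + 1039413) - 40)/(3252 + (-358*1/1079 + (-8 - 1350)*(1/1184))) = (1038466 - 40)/(3252 + (-358/1079 - 1358*1/1184)) = 1038426/(3252 + (-358/1079 - 679/592)) = 1038426/(3252 - 944577/638768) = 1038426/(2076328959/638768) = 1038426*(638768/2076328959) = 221104433056/692109653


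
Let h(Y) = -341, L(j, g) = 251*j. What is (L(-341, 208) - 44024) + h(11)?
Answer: -129956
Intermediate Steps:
(L(-341, 208) - 44024) + h(11) = (251*(-341) - 44024) - 341 = (-85591 - 44024) - 341 = -129615 - 341 = -129956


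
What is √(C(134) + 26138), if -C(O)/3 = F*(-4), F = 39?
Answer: √26606 ≈ 163.11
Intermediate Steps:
C(O) = 468 (C(O) = -117*(-4) = -3*(-156) = 468)
√(C(134) + 26138) = √(468 + 26138) = √26606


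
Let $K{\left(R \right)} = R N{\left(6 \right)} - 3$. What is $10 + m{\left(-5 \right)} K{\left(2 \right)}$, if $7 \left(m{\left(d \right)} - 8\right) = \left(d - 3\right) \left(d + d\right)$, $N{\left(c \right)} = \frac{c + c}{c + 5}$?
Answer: $- \frac{454}{77} \approx -5.8961$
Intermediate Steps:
$N{\left(c \right)} = \frac{2 c}{5 + c}$
$m{\left(d \right)} = 8 + \frac{2 d \left(-3 + d\right)}{7}$ ($m{\left(d \right)} = 8 + \frac{\left(d - 3\right) \left(d + d\right)}{7} = 8 + \frac{\left(-3 + d\right) 2 d}{7} = 8 + \frac{2 d \left(-3 + d\right)}{7}$)
$K{\left(R \right)} = -3 + \frac{12 R}{11}$ ($K{\left(R \right)} = R 2 \cdot 6 \frac{1}{5 + 6} - 3 = R 2 \cdot 6 \cdot \frac{1}{11} - 3 = R \frac{12}{11} - 3 = \frac{12 R}{11} - 3 = -3 + \frac{12 R}{11}$)
$10 + m{\left(-5 \right)} K{\left(2 \right)} = 10 + \left(8 - - \frac{30}{7} + \frac{2 \left(-5\right)^{2}}{7}\right) \left(-3 + \frac{12}{11} \cdot 2\right) = 10 + \left(8 + \frac{30}{7} + \frac{2}{7} \cdot 25\right) \left(-3 + \frac{24}{11}\right) = 10 + \left(8 + \frac{30}{7} + \frac{50}{7}\right) \left(- \frac{9}{11}\right) = 10 + \frac{136}{7} \left(- \frac{9}{11}\right) = 10 - \frac{1224}{77} = - \frac{454}{77}$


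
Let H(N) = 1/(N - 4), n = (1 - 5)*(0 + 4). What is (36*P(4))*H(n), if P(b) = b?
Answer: -36/5 ≈ -7.2000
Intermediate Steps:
n = -16 (n = -4*4 = -16)
H(N) = 1/(-4 + N)
(36*P(4))*H(n) = (36*4)/(-4 - 16) = 144/(-20) = 144*(-1/20) = -36/5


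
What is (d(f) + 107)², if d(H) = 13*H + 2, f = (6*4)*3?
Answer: 1092025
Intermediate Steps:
f = 72 (f = 24*3 = 72)
d(H) = 2 + 13*H
(d(f) + 107)² = ((2 + 13*72) + 107)² = ((2 + 936) + 107)² = (938 + 107)² = 1045² = 1092025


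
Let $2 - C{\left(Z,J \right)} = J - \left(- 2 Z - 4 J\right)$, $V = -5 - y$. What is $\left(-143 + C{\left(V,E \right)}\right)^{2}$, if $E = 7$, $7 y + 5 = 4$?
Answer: $\frac{1354896}{49} \approx 27651.0$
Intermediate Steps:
$y = - \frac{1}{7}$ ($y = - \frac{5}{7} + \frac{1}{7} \cdot 4 = - \frac{5}{7} + \frac{4}{7} = - \frac{1}{7} \approx -0.14286$)
$V = - \frac{34}{7}$ ($V = -5 - - \frac{1}{7} = -5 + \frac{1}{7} = - \frac{34}{7} \approx -4.8571$)
$C{\left(Z,J \right)} = 2 - 5 J - 2 Z$ ($C{\left(Z,J \right)} = 2 - \left(J - \left(- 2 Z - 4 J\right)\right) = 2 - \left(J - \left(- 4 J - 2 Z\right)\right) = 2 - \left(J + \left(2 Z + 4 J\right)\right) = 2 - \left(2 Z + 5 J\right) = 2 - 5 J - 2 Z$)
$\left(-143 + C{\left(V,E \right)}\right)^{2} = \left(-143 - \frac{163}{7}\right)^{2} = \left(- \frac{1164}{7}\right)^{2} = \frac{1354896}{49}$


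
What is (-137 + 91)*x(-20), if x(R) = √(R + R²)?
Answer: -92*√95 ≈ -896.71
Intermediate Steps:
(-137 + 91)*x(-20) = (-137 + 91)*√(-20*(1 - 20)) = -46*2*√95 = -92*√95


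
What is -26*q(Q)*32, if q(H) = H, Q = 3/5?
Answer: -2496/5 ≈ -499.20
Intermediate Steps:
Q = ⅗ (Q = 3*(⅕) = ⅗ ≈ 0.60000)
-26*q(Q)*32 = -26*⅗*32 = -78/5*32 = -2496/5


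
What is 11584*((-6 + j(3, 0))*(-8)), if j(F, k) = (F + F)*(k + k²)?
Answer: 556032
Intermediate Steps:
j(F, k) = 2*F*(k + k²) (j(F, k) = (2*F)*(k + k²) = 2*F*(k + k²))
11584*((-6 + j(3, 0))*(-8)) = 11584*((-6 + 2*3*0*(1 + 0))*(-8)) = 11584*((-6 + 2*3*0*1)*(-8)) = 11584*((-6 + 0)*(-8)) = 11584*(-6*(-8)) = 11584*48 = 556032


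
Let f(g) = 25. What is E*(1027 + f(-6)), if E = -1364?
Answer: -1434928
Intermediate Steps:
E*(1027 + f(-6)) = -1364*(1027 + 25) = -1364*1052 = -1434928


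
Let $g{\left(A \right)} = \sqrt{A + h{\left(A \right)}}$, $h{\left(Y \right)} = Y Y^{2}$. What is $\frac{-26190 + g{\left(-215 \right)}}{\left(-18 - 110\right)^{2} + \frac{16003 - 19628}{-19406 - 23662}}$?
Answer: $- \frac{1127950920}{705629737} + \frac{43068 i \sqrt{9938590}}{705629737} \approx -1.5985 + 0.19242 i$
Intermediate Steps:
$h{\left(Y \right)} = Y^{3}$
$g{\left(A \right)} = \sqrt{A + A^{3}}$
$\frac{-26190 + g{\left(-215 \right)}}{\left(-18 - 110\right)^{2} + \frac{16003 - 19628}{-19406 - 23662}} = \frac{-26190 + \sqrt{-215 + \left(-215\right)^{3}}}{\left(-18 - 110\right)^{2} + \frac{16003 - 19628}{-19406 - 23662}} = \frac{-26190 + \sqrt{-215 - 9938375}}{\left(-128\right)^{2} - \frac{3625}{-43068}} = \frac{-26190 + \sqrt{-9938590}}{16384 - - \frac{3625}{43068}} = \frac{-26190 + i \sqrt{9938590}}{16384 + \frac{3625}{43068}} = \frac{-26190 + i \sqrt{9938590}}{\frac{705629737}{43068}} = \left(-26190 + i \sqrt{9938590}\right) \frac{43068}{705629737} = - \frac{1127950920}{705629737} + \frac{43068 i \sqrt{9938590}}{705629737}$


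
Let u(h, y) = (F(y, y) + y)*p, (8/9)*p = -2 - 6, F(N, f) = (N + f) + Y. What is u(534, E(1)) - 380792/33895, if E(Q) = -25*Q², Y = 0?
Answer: 22498333/33895 ≈ 663.77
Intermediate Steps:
F(N, f) = N + f (F(N, f) = (N + f) + 0 = N + f)
p = -9 (p = 9*(-2 - 6)/8 = (9/8)*(-8) = -9)
u(h, y) = -27*y (u(h, y) = ((y + y) + y)*(-9) = (2*y + y)*(-9) = (3*y)*(-9) = -27*y)
u(534, E(1)) - 380792/33895 = -(-675)*1² - 380792/33895 = -(-675) - 380792*1/33895 = -27*(-25) - 380792/33895 = 675 - 380792/33895 = 22498333/33895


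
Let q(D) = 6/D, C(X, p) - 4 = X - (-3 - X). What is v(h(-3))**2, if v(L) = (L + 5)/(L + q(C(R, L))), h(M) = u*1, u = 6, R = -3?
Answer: 121/144 ≈ 0.84028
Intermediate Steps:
C(X, p) = 7 + 2*X (C(X, p) = 4 + (X - (-3 - X)) = 4 + (X + (3 + X)) = 4 + (3 + 2*X) = 7 + 2*X)
h(M) = 6 (h(M) = 6*1 = 6)
v(L) = (5 + L)/(6 + L) (v(L) = (L + 5)/(L + 6/(7 + 2*(-3))) = (5 + L)/(L + 6/(7 - 6)) = (5 + L)/(L + 6/1) = (5 + L)/(L + 6*1) = (5 + L)/(L + 6) = (5 + L)/(6 + L))
v(h(-3))**2 = ((5 + 6)/(6 + 6))**2 = (11/12)**2 = 121/144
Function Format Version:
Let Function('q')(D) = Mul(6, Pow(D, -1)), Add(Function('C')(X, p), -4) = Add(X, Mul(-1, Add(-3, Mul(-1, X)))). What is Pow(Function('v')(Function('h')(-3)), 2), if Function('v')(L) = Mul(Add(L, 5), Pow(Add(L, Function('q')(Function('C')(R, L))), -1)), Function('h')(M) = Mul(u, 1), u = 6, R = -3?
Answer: Rational(121, 144) ≈ 0.84028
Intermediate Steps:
Function('C')(X, p) = Add(7, Mul(2, X)) (Function('C')(X, p) = Add(4, Add(X, Mul(-1, Add(-3, Mul(-1, X))))) = Add(4, Add(X, Add(3, X))) = Add(4, Add(3, Mul(2, X))) = Add(7, Mul(2, X)))
Function('h')(M) = 6 (Function('h')(M) = Mul(6, 1) = 6)
Function('v')(L) = Mul(Pow(Add(6, L), -1), Add(5, L)) (Function('v')(L) = Mul(Add(L, 5), Pow(Add(L, Mul(6, Pow(Add(7, Mul(2, -3)), -1))), -1)) = Mul(Add(5, L), Pow(Add(L, Mul(6, Pow(Add(7, -6), -1))), -1)) = Mul(Add(5, L), Pow(Add(L, Mul(6, Pow(1, -1))), -1)) = Mul(Add(5, L), Pow(Add(L, Mul(6, 1)), -1)) = Mul(Add(5, L), Pow(Add(L, 6), -1)) = Mul(Add(5, L), Pow(Add(6, L), -1)) = Mul(Pow(Add(6, L), -1), Add(5, L)))
Pow(Function('v')(Function('h')(-3)), 2) = Pow(Mul(Pow(Add(6, 6), -1), Add(5, 6)), 2) = Pow(Mul(Pow(12, -1), 11), 2) = Pow(Mul(Rational(1, 12), 11), 2) = Pow(Rational(11, 12), 2) = Rational(121, 144)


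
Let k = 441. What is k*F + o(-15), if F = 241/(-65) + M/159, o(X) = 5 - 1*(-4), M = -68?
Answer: -6251628/3445 ≈ -1814.7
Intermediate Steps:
o(X) = 9 (o(X) = 5 + 4 = 9)
F = -42739/10335 (F = 241/(-65) - 68/159 = 241*(-1/65) - 68*1/159 = -241/65 - 68/159 = -42739/10335 ≈ -4.1354)
k*F + o(-15) = 441*(-42739/10335) + 9 = -6282633/3445 + 9 = -6251628/3445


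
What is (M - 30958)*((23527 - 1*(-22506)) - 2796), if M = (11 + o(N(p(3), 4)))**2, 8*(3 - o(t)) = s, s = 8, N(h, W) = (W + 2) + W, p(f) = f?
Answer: -1331223993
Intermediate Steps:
N(h, W) = 2 + 2*W (N(h, W) = (2 + W) + W = 2 + 2*W)
o(t) = 2 (o(t) = 3 - 1/8*8 = 3 - 1 = 2)
M = 169 (M = (11 + 2)**2 = 13**2 = 169)
(M - 30958)*((23527 - 1*(-22506)) - 2796) = (169 - 30958)*((23527 - 1*(-22506)) - 2796) = -30789*((23527 + 22506) - 2796) = -30789*(46033 - 2796) = -30789*43237 = -1331223993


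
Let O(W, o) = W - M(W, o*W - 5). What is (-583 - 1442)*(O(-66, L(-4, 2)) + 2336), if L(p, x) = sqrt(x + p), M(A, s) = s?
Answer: -4606875 - 133650*I*sqrt(2) ≈ -4.6069e+6 - 1.8901e+5*I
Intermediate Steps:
L(p, x) = sqrt(p + x)
O(W, o) = 5 + W - W*o (O(W, o) = W - (o*W - 5) = W - (W*o - 5) = W - (-5 + W*o) = W + (5 - W*o) = 5 + W - W*o)
(-583 - 1442)*(O(-66, L(-4, 2)) + 2336) = (-583 - 1442)*((5 - 66 - 1*(-66)*sqrt(-4 + 2)) + 2336) = -2025*((5 - 66 - 1*(-66)*sqrt(-2)) + 2336) = -2025*((5 - 66 - 1*(-66)*I*sqrt(2)) + 2336) = -2025*((5 - 66 + 66*I*sqrt(2)) + 2336) = -2025*((-61 + 66*I*sqrt(2)) + 2336) = -2025*(2275 + 66*I*sqrt(2)) = -4606875 - 133650*I*sqrt(2)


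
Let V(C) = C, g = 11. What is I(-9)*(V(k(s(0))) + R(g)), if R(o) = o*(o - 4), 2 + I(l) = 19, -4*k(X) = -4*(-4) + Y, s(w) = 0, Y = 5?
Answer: 4879/4 ≈ 1219.8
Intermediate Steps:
k(X) = -21/4 (k(X) = -(-4*(-4) + 5)/4 = -(16 + 5)/4 = -1/4*21 = -21/4)
I(l) = 17 (I(l) = -2 + 19 = 17)
R(o) = o*(-4 + o)
I(-9)*(V(k(s(0))) + R(g)) = 17*(-21/4 + 11*(-4 + 11)) = 17*(-21/4 + 11*7) = 17*(-21/4 + 77) = 17*(287/4) = 4879/4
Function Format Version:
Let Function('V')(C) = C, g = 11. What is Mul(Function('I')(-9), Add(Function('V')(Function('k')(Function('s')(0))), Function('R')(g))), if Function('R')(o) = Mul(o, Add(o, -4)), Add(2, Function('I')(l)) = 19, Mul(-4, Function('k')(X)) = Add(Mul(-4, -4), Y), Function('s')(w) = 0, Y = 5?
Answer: Rational(4879, 4) ≈ 1219.8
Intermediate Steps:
Function('k')(X) = Rational(-21, 4) (Function('k')(X) = Mul(Rational(-1, 4), Add(Mul(-4, -4), 5)) = Mul(Rational(-1, 4), Add(16, 5)) = Mul(Rational(-1, 4), 21) = Rational(-21, 4))
Function('I')(l) = 17 (Function('I')(l) = Add(-2, 19) = 17)
Function('R')(o) = Mul(o, Add(-4, o))
Mul(Function('I')(-9), Add(Function('V')(Function('k')(Function('s')(0))), Function('R')(g))) = Mul(17, Add(Rational(-21, 4), Mul(11, Add(-4, 11)))) = Mul(17, Add(Rational(-21, 4), Mul(11, 7))) = Mul(17, Add(Rational(-21, 4), 77)) = Mul(17, Rational(287, 4)) = Rational(4879, 4)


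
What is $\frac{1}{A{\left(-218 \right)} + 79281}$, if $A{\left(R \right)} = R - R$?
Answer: $\frac{1}{79281} \approx 1.2613 \cdot 10^{-5}$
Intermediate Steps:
$A{\left(R \right)} = 0$
$\frac{1}{A{\left(-218 \right)} + 79281} = \frac{1}{0 + 79281} = \frac{1}{79281}$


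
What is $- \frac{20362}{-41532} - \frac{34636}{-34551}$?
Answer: $\frac{357004969}{239162022} \approx 1.4927$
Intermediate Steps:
$- \frac{20362}{-41532} - \frac{34636}{-34551} = \left(-20362\right) \left(- \frac{1}{41532}\right) - - \frac{34636}{34551} = \frac{10181}{20766} + \frac{34636}{34551} = \frac{357004969}{239162022}$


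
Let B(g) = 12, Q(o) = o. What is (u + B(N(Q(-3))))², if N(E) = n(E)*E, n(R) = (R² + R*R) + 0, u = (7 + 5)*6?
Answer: 7056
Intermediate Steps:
u = 72 (u = 12*6 = 72)
n(R) = 2*R² (n(R) = (R² + R²) + 0 = 2*R² + 0 = 2*R²)
N(E) = 2*E³ (N(E) = (2*E²)*E = 2*E³)
(u + B(N(Q(-3))))² = (72 + 12)² = 84² = 7056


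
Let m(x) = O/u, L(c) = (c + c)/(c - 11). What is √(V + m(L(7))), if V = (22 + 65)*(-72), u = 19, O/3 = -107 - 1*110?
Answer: I*√2273673/19 ≈ 79.362*I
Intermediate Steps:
O = -651 (O = 3*(-107 - 1*110) = 3*(-107 - 110) = 3*(-217) = -651)
L(c) = 2*c/(-11 + c) (L(c) = (2*c)/(-11 + c) = 2*c/(-11 + c))
m(x) = -651/19
V = -6264 (V = 87*(-72) = -6264)
√(V + m(L(7))) = √(-6264 - 651/19) = √(-119667/19) = I*√2273673/19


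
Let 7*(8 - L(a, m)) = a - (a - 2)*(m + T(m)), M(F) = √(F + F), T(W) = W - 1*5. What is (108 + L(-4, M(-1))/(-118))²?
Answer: 283643487/24367 + 534708*I*√2/170569 ≈ 11640.0 + 4.4333*I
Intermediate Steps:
T(W) = -5 + W (T(W) = W - 5 = -5 + W)
M(F) = √2*√F (M(F) = √(2*F) = √2*√F)
L(a, m) = 8 - a/7 + (-5 + 2*m)*(-2 + a)/7 (L(a, m) = 8 - (a - (a - 2)*(m + (-5 + m)))/7 = 8 - (a - (-2 + a)*(-5 + 2*m))/7 = 8 - (a - (-5 + 2*m)*(-2 + a))/7 = 8 + (-a/7 + (-5 + 2*m)*(-2 + a)/7) = 8 - a/7 + (-5 + 2*m)*(-2 + a)/7)
(108 + L(-4, M(-1))/(-118))² = (108 + (66/7 - 6/7*(-4) - 4*√2*√(-1)/7 + (2/7)*(-4)*(√2*√(-1)))/(-118))² = (108 + (66/7 + 24/7 - 4*√2*I/7 + (2/7)*(-4)*(√2*I))*(-1/118))² = (108 + (66/7 + 24/7 - 4*I*√2/7 + (2/7)*(-4)*(I*√2))*(-1/118))² = (108 + (66/7 + 24/7 - 4*I*√2/7 - 8*I*√2/7)*(-1/118))² = (108 + (90/7 - 12*I*√2/7)*(-1/118))² = (108 + (-45/413 + 6*I*√2/413))² = (44559/413 + 6*I*√2/413)²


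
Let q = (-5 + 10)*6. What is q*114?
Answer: 3420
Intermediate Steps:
q = 30 (q = 5*6 = 30)
q*114 = 30*114 = 3420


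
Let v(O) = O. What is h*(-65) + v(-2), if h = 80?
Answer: -5202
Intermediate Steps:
h*(-65) + v(-2) = 80*(-65) - 2 = -5200 - 2 = -5202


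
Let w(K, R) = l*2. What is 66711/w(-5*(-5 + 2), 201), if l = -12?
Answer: -22237/8 ≈ -2779.6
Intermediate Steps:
w(K, R) = -24 (w(K, R) = -12*2 = -24)
66711/w(-5*(-5 + 2), 201) = 66711/(-24) = 66711*(-1/24) = -22237/8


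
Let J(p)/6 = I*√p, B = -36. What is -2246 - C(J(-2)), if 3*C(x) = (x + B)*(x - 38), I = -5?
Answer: -2102 - 740*I*√2 ≈ -2102.0 - 1046.5*I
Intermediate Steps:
J(p) = -30*√p (J(p) = 6*(-5*√p) = -30*√p)
C(x) = (-38 + x)*(-36 + x)/3 (C(x) = ((x - 36)*(x - 38))/3 = ((-36 + x)*(-38 + x))/3 = ((-38 + x)*(-36 + x))/3 = (-38 + x)*(-36 + x)/3)
-2246 - C(J(-2)) = -2246 - (456 - (-740)*√(-2) + (-30*I*√2)²/3) = -2246 - (456 - (-740)*I*√2 + (-30*I*√2)²/3) = -2246 - (456 + 740*I*√2 + (⅓)*(-1800)) = -2246 - (456 + 740*I*√2 - 600) = -2246 - (-144 + 740*I*√2) = -2246 + (144 - 740*I*√2) = -2102 - 740*I*√2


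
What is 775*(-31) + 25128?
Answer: 1103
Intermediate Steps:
775*(-31) + 25128 = -24025 + 25128 = 1103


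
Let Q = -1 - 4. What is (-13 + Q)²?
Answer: 324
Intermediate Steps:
Q = -5
(-13 + Q)² = (-13 - 5)² = (-18)² = 324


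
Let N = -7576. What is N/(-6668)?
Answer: 1894/1667 ≈ 1.1362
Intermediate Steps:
N/(-6668) = -7576/(-6668) = -7576*(-1/6668) = 1894/1667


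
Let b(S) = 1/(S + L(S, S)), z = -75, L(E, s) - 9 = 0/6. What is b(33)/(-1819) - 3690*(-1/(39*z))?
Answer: -6264701/4965870 ≈ -1.2616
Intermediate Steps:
L(E, s) = 9 (L(E, s) = 9 + 0/6 = 9 + 0*(⅙) = 9 + 0 = 9)
b(S) = 1/(9 + S) (b(S) = 1/(S + 9) = 1/(9 + S))
b(33)/(-1819) - 3690*(-1/(39*z)) = 1/((9 + 33)*(-1819)) - 3690/((-39*(-75))) = -1/1819/42 - 3690/2925 = (1/42)*(-1/1819) - 3690*1/2925 = -1/76398 - 82/65 = -6264701/4965870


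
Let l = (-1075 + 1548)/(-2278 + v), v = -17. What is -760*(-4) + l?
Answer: 6976327/2295 ≈ 3039.8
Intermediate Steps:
l = -473/2295 (l = (-1075 + 1548)/(-2278 - 17) = 473/(-2295) = 473*(-1/2295) = -473/2295 ≈ -0.20610)
-760*(-4) + l = -760*(-4) - 473/2295 = -152*(-20) - 473/2295 = 3040 - 473/2295 = 6976327/2295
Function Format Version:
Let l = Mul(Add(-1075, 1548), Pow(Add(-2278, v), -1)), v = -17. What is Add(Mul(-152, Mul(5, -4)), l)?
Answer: Rational(6976327, 2295) ≈ 3039.8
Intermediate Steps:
l = Rational(-473, 2295) (l = Mul(Add(-1075, 1548), Pow(Add(-2278, -17), -1)) = Mul(473, Pow(-2295, -1)) = Mul(473, Rational(-1, 2295)) = Rational(-473, 2295) ≈ -0.20610)
Add(Mul(-152, Mul(5, -4)), l) = Add(Mul(-152, Mul(5, -4)), Rational(-473, 2295)) = Add(Mul(-152, -20), Rational(-473, 2295)) = Add(3040, Rational(-473, 2295)) = Rational(6976327, 2295)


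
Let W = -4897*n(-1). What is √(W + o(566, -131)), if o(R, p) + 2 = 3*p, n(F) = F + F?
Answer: √9399 ≈ 96.948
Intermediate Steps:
n(F) = 2*F
o(R, p) = -2 + 3*p
W = 9794 (W = -9794*(-1) = -4897*(-2) = 9794)
√(W + o(566, -131)) = √(9794 + (-2 + 3*(-131))) = √(9794 + (-2 - 393)) = √(9794 - 395) = √9399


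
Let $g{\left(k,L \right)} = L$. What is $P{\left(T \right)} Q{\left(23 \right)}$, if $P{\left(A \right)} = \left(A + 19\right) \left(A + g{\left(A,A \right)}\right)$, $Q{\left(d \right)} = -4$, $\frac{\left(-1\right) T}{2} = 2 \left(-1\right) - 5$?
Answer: $-3696$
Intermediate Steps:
$T = 14$ ($T = - 2 \left(2 \left(-1\right) - 5\right) = - 2 \left(-2 - 5\right) = \left(-2\right) \left(-7\right) = 14$)
$P{\left(A \right)} = 2 A \left(19 + A\right)$ ($P{\left(A \right)} = \left(A + 19\right) \left(A + A\right) = \left(19 + A\right) 2 A = 2 A \left(19 + A\right)$)
$P{\left(T \right)} Q{\left(23 \right)} = 2 \cdot 14 \left(19 + 14\right) \left(-4\right) = 2 \cdot 14 \cdot 33 \left(-4\right) = 924 \left(-4\right) = -3696$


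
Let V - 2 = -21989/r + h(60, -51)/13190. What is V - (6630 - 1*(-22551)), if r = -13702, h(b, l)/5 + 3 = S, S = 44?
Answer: -263660486760/9036469 ≈ -29177.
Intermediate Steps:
h(b, l) = 205 (h(b, l) = -15 + 5*44 = -15 + 220 = 205)
V = 32715129/9036469 (V = 2 + (-21989/(-13702) + 205/13190) = 2 + (-21989*(-1/13702) + 205*(1/13190)) = 2 + (21989/13702 + 41/2638) = 2 + 14642191/9036469 = 32715129/9036469 ≈ 3.6203)
V - (6630 - 1*(-22551)) = 32715129/9036469 - (6630 - 1*(-22551)) = 32715129/9036469 - (6630 + 22551) = 32715129/9036469 - 1*29181 = 32715129/9036469 - 29181 = -263660486760/9036469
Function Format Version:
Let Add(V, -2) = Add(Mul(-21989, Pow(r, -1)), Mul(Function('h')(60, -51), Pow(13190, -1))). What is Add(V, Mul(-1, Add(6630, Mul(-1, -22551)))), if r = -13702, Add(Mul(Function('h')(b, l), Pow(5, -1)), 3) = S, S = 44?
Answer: Rational(-263660486760, 9036469) ≈ -29177.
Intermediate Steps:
Function('h')(b, l) = 205 (Function('h')(b, l) = Add(-15, Mul(5, 44)) = Add(-15, 220) = 205)
V = Rational(32715129, 9036469) (V = Add(2, Add(Mul(-21989, Pow(-13702, -1)), Mul(205, Pow(13190, -1)))) = Add(2, Add(Mul(-21989, Rational(-1, 13702)), Mul(205, Rational(1, 13190)))) = Add(2, Add(Rational(21989, 13702), Rational(41, 2638))) = Add(2, Rational(14642191, 9036469)) = Rational(32715129, 9036469) ≈ 3.6203)
Add(V, Mul(-1, Add(6630, Mul(-1, -22551)))) = Add(Rational(32715129, 9036469), Mul(-1, Add(6630, Mul(-1, -22551)))) = Add(Rational(32715129, 9036469), Mul(-1, Add(6630, 22551))) = Add(Rational(32715129, 9036469), Mul(-1, 29181)) = Add(Rational(32715129, 9036469), -29181) = Rational(-263660486760, 9036469)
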